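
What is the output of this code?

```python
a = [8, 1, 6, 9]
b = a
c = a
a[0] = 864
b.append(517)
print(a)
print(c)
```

Key concept: multiple aliases.
Step by step:
`a = [8, 1, 6, 9]` → a = [8, 1, 6, 9]
`b = a` → b = [8, 1, 6, 9] (same object as a)
`c = a` → c = [8, 1, 6, 9] (same object as a, b)
`a[0] = 864` → a = [864, 1, 6, 9] (same object as b, c); b = [864, 1, 6, 9] (same object as a, c); c = [864, 1, 6, 9] (same object as a, b)
`b.append(517)` → a = [864, 1, 6, 9, 517] (same object as b, c); b = [864, 1, 6, 9, 517] (same object as a, c); c = [864, 1, 6, 9, 517] (same object as a, b)
`print(a)` → prints [864, 1, 6, 9, 517]
`print(c)` → prints [864, 1, 6, 9, 517]

Answer:
[864, 1, 6, 9, 517]
[864, 1, 6, 9, 517]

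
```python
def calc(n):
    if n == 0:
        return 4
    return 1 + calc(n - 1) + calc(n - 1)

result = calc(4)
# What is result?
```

calc(n) = 1 + 2·calc(n-1), calc(0)=4. Closed form: (4+1)·2^4 - 1 = 79.

Answer: 79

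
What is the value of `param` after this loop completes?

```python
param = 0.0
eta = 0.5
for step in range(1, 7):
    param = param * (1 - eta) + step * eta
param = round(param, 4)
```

Moving average with lr=0.5
`param` takes the values: 0.0 → 0.5 → 1.25 → 2.125 → 3.0625 → 4.03125 → 5.015625 → 5.0156

Answer: 5.0156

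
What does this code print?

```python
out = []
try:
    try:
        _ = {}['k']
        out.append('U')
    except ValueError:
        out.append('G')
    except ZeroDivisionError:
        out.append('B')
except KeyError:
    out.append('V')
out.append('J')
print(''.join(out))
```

Execution trace: 'V' (outer except KeyError) → 'J' (after the try/except). Output: VJ

Answer: VJ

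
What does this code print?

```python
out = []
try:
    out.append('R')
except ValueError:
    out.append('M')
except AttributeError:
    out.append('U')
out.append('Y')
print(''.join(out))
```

Execution trace: 'R' (try body, no exception) → 'Y' (after the try/except). Output: RY

Answer: RY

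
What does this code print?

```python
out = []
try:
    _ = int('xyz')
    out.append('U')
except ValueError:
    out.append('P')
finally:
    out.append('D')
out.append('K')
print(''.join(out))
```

Execution trace: 'P' (except ValueError) → 'D' (finally) → 'K' (after the try/except). Output: PDK

Answer: PDK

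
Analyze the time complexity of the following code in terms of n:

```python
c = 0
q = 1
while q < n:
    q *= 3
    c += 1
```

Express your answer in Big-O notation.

Each loop level contributes: log n. Multiplying the contributions gives O(log n).

Answer: O(log n)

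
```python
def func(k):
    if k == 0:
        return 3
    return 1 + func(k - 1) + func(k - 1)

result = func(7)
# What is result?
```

func(k) = 1 + 2·func(k-1), func(0)=3. Closed form: (3+1)·2^7 - 1 = 511.

Answer: 511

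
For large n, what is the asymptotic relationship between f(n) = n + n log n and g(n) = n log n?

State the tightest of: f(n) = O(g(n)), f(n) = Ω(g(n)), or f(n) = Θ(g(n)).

n + n log n vs n log n: f(n) = Θ(g(n)) — they are asymptotically equivalent (the n term is dominated).

Answer: f(n) = Θ(g(n)) — they are asymptotically equivalent (the n term is dominated).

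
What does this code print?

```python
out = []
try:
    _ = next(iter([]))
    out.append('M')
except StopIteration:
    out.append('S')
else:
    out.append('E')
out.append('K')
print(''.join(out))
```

Execution trace: 'S' (except StopIteration) → 'K' (after the try/except). Output: SK

Answer: SK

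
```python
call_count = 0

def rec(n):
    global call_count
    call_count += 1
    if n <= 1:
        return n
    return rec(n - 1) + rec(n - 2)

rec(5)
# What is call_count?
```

Calls(n) = 1 + Calls(n-1) + Calls(n-2); Calls(0)=Calls(1)=1. For n=5 this gives 15.

Answer: 15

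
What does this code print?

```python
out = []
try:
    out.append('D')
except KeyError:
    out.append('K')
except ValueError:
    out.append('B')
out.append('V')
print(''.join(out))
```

Execution trace: 'D' (try body, no exception) → 'V' (after the try/except). Output: DV

Answer: DV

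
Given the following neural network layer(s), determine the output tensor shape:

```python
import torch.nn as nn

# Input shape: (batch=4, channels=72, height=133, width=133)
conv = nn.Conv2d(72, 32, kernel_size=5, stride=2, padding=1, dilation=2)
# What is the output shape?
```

Input: (4, 72, 133, 133) -> Output: (4, 32, 64, 64)

Answer: (4, 32, 64, 64)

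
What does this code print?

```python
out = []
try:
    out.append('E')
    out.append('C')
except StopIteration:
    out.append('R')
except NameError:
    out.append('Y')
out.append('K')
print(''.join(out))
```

Execution trace: 'E' (try body) → 'C' (try body, no exception) → 'K' (after the try/except). Output: ECK

Answer: ECK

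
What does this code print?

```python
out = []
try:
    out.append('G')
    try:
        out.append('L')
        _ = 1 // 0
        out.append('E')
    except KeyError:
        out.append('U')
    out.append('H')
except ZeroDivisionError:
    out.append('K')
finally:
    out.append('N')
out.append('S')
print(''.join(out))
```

Execution trace: 'G' (try body) → 'L' (inner try body) → 'K' (except ZeroDivisionError) → 'N' (finally) → 'S' (after the try/except). Output: GLKNS

Answer: GLKNS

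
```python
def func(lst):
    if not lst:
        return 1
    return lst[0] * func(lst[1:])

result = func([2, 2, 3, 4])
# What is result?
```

Product over [2, 2, 3, 4] = 2 * 2 * 3 * 4 = 48

Answer: 48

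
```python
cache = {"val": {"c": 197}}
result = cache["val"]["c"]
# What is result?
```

Trace:
`cache = {"val": {"c": 197}}` → cache = {'val': {'c': 197}}
`result = cache["val"]["c"]` → result = 197
So result = 197

Answer: 197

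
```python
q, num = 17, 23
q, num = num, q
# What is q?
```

Trace:
`q, num = 17, 23` → q = 17; num = 23
`q, num = num, q` → q = 23; num = 17
So q = 23

Answer: 23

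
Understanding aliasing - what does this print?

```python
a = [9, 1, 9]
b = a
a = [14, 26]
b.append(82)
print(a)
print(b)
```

Key concept: rebinding vs mutation: a is rebound to a new list, b still points at the original.
Step by step:
`a = [9, 1, 9]` → a = [9, 1, 9]
`b = a` → b = [9, 1, 9] (same object as a)
`a = [14, 26]` → a = [14, 26]
`b.append(82)` → b = [9, 1, 9, 82]
`print(a)` → prints [14, 26]
`print(b)` → prints [9, 1, 9, 82]

Answer:
[14, 26]
[9, 1, 9, 82]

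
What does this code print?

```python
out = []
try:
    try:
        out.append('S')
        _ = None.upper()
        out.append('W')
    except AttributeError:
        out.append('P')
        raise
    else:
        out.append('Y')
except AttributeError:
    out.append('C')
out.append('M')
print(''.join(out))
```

Execution trace: 'S' (inner try body) → 'P' (inner except AttributeError) → 'C' (outer except AttributeError) → 'M' (after the try/except). Output: SPCM

Answer: SPCM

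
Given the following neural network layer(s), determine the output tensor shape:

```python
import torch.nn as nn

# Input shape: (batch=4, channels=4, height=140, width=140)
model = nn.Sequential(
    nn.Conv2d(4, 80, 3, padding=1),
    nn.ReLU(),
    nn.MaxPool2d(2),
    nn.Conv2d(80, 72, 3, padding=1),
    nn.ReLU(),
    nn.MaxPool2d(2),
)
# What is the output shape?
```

Input: (4, 4, 140, 140) -> after first Conv2d: (4, 80, 140, 140) -> after first MaxPool2d: (4, 80, 70, 70) -> after second Conv2d: (4, 72, 70, 70) -> Output: (4, 72, 35, 35)

Answer: (4, 72, 35, 35)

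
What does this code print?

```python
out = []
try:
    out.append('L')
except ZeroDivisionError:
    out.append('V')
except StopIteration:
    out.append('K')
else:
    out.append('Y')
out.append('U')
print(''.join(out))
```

Execution trace: 'L' (try body, no exception) → 'Y' (else) → 'U' (after the try/except). Output: LYU

Answer: LYU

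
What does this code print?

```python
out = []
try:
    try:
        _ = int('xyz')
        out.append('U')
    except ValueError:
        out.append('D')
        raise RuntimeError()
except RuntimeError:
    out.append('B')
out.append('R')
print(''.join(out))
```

Execution trace: 'D' (inner except ValueError) → 'B' (outer except RuntimeError) → 'R' (after the try/except). Output: DBR

Answer: DBR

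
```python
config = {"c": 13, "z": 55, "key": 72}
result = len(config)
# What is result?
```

Trace:
`config = {"c": 13, "z": 55, "key": 72}` → config = {'c': 13, 'z': 55, 'key': 72}
`result = len(config)` → result = 3
So result = 3

Answer: 3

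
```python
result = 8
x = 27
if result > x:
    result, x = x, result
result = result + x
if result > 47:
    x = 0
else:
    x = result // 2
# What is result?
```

Trace:
`result = 8` → result = 8
`x = 27` → x = 27
`if result > x: ...` → result > x is False → no variable changes
`result = result + x` → result = 35
`if result > 47: ...` → result > 47 is False, take else branch → x = 17
So result = 35

Answer: 35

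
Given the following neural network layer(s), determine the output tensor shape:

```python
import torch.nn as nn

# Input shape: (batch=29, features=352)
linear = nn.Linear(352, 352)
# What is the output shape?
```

Input: (29, 352) -> Output: (29, 352)

Answer: (29, 352)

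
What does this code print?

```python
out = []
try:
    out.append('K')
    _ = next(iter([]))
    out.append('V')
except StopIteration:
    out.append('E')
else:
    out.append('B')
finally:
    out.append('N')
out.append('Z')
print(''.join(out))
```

Execution trace: 'K' (try body) → 'E' (except StopIteration) → 'N' (finally) → 'Z' (after the try/except). Output: KENZ

Answer: KENZ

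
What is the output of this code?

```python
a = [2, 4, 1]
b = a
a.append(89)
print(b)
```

Key concept: basic list aliasing.
Step by step:
`a = [2, 4, 1]` → a = [2, 4, 1]
`b = a` → b = [2, 4, 1] (same object as a)
`a.append(89)` → a = [2, 4, 1, 89] (same object as b); b = [2, 4, 1, 89] (same object as a)
`print(b)` → prints [2, 4, 1, 89]

Answer: [2, 4, 1, 89]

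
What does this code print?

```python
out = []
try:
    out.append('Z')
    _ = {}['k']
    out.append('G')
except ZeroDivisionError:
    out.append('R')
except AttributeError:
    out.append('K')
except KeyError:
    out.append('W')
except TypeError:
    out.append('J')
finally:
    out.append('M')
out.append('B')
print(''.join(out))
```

Execution trace: 'Z' (try body) → 'W' (except KeyError) → 'M' (finally) → 'B' (after the try/except). Output: ZWMB

Answer: ZWMB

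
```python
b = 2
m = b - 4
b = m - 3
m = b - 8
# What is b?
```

Trace:
`b = 2` → b = 2
`m = b - 4` → m = -2
`b = m - 3` → b = -5
`m = b - 8` → m = -13
So b = -5

Answer: -5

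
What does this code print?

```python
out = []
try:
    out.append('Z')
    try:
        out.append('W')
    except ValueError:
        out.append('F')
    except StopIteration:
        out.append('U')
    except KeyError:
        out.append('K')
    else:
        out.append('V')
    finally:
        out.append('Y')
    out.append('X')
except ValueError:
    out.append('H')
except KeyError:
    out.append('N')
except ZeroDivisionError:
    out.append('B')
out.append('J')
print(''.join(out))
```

Execution trace: 'Z' (try body) → 'W' (inner try body, no exception) → 'V' (inner else) → 'Y' (inner finally) → 'X' (try body, no exception) → 'J' (after the try/except). Output: ZWVYXJ

Answer: ZWVYXJ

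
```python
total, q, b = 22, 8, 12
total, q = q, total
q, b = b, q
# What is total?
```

Trace:
`total, q, b = 22, 8, 12` → total = 22; q = 8; b = 12
`total, q = q, total` → total = 8; q = 22
`q, b = b, q` → q = 12; b = 22
So total = 8

Answer: 8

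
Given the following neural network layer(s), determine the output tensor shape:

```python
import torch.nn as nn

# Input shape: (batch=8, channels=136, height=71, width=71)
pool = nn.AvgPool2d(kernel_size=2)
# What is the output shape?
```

Input: (8, 136, 71, 71) -> Output: (8, 136, 35, 35)

Answer: (8, 136, 35, 35)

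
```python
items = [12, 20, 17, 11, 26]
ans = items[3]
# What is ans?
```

Trace:
`items = [12, 20, 17, 11, 26]` → items = [12, 20, 17, 11, 26]
`ans = items[3]` → ans = 11
So ans = 11

Answer: 11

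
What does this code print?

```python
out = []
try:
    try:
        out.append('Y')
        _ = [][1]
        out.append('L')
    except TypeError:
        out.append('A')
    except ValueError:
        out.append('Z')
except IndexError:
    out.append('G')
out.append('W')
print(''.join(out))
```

Execution trace: 'Y' (try body) → 'G' (outer except IndexError) → 'W' (after the try/except). Output: YGW

Answer: YGW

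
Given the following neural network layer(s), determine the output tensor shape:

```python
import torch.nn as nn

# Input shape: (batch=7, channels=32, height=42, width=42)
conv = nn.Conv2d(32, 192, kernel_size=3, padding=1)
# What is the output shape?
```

Input: (7, 32, 42, 42) -> Output: (7, 192, 42, 42)

Answer: (7, 192, 42, 42)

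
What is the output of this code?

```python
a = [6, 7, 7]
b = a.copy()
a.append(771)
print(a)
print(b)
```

Key concept: list.copy() creates independent copy.
Step by step:
`a = [6, 7, 7]` → a = [6, 7, 7]
`b = a.copy()` → b = [6, 7, 7]
`a.append(771)` → a = [6, 7, 7, 771]
`print(a)` → prints [6, 7, 7, 771]
`print(b)` → prints [6, 7, 7]

Answer:
[6, 7, 7, 771]
[6, 7, 7]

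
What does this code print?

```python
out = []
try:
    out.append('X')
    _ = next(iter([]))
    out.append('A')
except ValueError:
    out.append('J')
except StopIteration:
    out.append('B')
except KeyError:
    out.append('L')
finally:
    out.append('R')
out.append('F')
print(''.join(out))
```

Execution trace: 'X' (try body) → 'B' (except StopIteration) → 'R' (finally) → 'F' (after the try/except). Output: XBRF

Answer: XBRF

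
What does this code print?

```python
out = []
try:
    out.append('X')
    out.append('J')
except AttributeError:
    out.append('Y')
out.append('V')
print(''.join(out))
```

Execution trace: 'X' (try body) → 'J' (try body, no exception) → 'V' (after the try/except). Output: XJV

Answer: XJV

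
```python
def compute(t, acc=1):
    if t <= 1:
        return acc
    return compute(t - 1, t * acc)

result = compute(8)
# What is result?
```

Accumulator trace (n, acc): (8, 1) -> (7, 8) -> (6, 56) -> (5, 336) -> (4, 1680) -> (3, 6720) -> (2, 20160) -> (1, 40320) -> return 40320

Answer: 40320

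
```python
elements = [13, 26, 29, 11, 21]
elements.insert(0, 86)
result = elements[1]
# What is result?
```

Trace:
`elements = [13, 26, 29, 11, 21]` → elements = [13, 26, 29, 11, 21]
`elements.insert(0, 86)` → elements = [86, 13, 26, 29, 11, 21]
`result = elements[1]` → result = 13
So result = 13

Answer: 13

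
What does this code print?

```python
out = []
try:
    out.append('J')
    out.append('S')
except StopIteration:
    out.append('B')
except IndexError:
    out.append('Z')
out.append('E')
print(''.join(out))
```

Execution trace: 'J' (try body) → 'S' (try body, no exception) → 'E' (after the try/except). Output: JSE

Answer: JSE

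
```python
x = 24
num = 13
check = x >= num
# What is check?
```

Trace:
`x = 24` → x = 24
`num = 13` → num = 13
`check = x >= num` → check = True
So check = True

Answer: True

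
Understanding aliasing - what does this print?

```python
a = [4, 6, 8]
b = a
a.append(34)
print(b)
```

Key concept: basic list aliasing.
Step by step:
`a = [4, 6, 8]` → a = [4, 6, 8]
`b = a` → b = [4, 6, 8] (same object as a)
`a.append(34)` → a = [4, 6, 8, 34] (same object as b); b = [4, 6, 8, 34] (same object as a)
`print(b)` → prints [4, 6, 8, 34]

Answer: [4, 6, 8, 34]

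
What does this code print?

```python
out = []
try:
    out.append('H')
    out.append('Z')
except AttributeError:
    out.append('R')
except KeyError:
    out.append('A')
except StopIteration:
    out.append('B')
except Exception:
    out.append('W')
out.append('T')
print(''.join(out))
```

Execution trace: 'H' (try body) → 'Z' (try body, no exception) → 'T' (after the try/except). Output: HZT

Answer: HZT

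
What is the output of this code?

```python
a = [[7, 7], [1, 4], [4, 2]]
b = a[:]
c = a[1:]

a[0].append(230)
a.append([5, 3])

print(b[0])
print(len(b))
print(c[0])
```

Key concept: slice with nested mutation.
Step by step:
`a = [[7, 7], [1, 4], [4, 2]]` → a = [[7, 7], [1, 4], [4, 2]]
`b = a[:]` → b = [[7, 7], [1, 4], [4, 2]]
`c = a[1:]` → c = [[1, 4], [4, 2]]
`a[0].append(230)` → a = [[7, 7, 230], [1, 4], [4, 2]]; b = [[7, 7, 230], [1, 4], [4, 2]]
`a.append([5, 3])` → a = [[7, 7, 230], [1, 4], [4, 2], [5, 3]]
`print(b[0])` → prints [7, 7, 230]
`print(len(b))` → prints 3
`print(c[0])` → prints [1, 4]

Answer:
[7, 7, 230]
3
[1, 4]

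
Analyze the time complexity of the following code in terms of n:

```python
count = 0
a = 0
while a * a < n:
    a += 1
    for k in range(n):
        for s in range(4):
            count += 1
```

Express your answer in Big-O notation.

Each loop level contributes: √n × n × 1. Multiplying the contributions gives O(n√n).

Answer: O(n√n)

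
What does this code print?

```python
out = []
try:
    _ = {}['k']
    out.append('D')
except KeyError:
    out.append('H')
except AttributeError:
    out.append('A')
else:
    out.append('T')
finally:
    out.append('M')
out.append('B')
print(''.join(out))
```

Execution trace: 'H' (except KeyError) → 'M' (finally) → 'B' (after the try/except). Output: HMB

Answer: HMB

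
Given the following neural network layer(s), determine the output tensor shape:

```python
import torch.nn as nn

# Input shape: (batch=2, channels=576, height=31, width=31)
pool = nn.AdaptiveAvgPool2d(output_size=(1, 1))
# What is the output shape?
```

Input: (2, 576, 31, 31) -> Output: (2, 576, 1, 1)

Answer: (2, 576, 1, 1)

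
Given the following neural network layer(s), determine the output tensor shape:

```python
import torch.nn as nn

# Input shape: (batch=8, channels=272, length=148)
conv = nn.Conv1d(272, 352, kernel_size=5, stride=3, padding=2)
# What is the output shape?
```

Input: (8, 272, 148) -> Output: (8, 352, 50)

Answer: (8, 352, 50)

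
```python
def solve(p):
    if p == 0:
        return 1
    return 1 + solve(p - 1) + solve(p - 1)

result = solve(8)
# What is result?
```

solve(p) = 1 + 2·solve(p-1), solve(0)=1. Closed form: (1+1)·2^8 - 1 = 511.

Answer: 511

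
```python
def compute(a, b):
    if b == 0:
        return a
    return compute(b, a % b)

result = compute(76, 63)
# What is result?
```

compute(76, 63) -> compute(63, 13) -> compute(13, 11) -> compute(11, 2) -> compute(2, 1) -> compute(1, 0) -> 1

Answer: 1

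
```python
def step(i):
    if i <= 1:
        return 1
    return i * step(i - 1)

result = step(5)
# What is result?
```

step(5) = 5 * 4 * 3 * 2 * 1 = 120

Answer: 120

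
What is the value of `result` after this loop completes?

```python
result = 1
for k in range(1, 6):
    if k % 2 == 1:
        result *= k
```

Product of odd numbers 1 to 5
`result` takes the values: 1 → 3 → 15

Answer: 15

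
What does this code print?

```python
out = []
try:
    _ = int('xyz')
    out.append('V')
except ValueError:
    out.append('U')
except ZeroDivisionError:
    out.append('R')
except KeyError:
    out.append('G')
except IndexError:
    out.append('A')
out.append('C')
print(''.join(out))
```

Execution trace: 'U' (except ValueError) → 'C' (after the try/except). Output: UC

Answer: UC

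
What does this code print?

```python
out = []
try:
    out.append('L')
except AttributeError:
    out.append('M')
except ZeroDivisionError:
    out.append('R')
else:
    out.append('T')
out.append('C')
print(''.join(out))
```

Execution trace: 'L' (try body, no exception) → 'T' (else) → 'C' (after the try/except). Output: LTC

Answer: LTC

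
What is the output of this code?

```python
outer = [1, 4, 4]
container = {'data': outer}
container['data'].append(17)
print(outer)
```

Key concept: dict holds reference to list.
Step by step:
`outer = [1, 4, 4]` → outer = [1, 4, 4]
`container = {'data': outer}` → container = {'data': [1, 4, 4]}
`container['data'].append(17)` → outer = [1, 4, 4, 17]; container = {'data': [1, 4, 4, 17]}
`print(outer)` → prints [1, 4, 4, 17]

Answer: [1, 4, 4, 17]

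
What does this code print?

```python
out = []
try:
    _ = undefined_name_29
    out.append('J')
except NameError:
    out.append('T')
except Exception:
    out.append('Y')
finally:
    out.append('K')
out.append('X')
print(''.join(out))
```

Execution trace: 'T' (except NameError) → 'K' (finally) → 'X' (after the try/except). Output: TKX

Answer: TKX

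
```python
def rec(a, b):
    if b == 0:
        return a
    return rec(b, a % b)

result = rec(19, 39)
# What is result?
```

rec(19, 39) -> rec(39, 19) -> rec(19, 1) -> rec(1, 0) -> 1

Answer: 1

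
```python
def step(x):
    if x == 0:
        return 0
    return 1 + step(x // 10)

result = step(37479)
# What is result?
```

Count of digits of 37479: 5

Answer: 5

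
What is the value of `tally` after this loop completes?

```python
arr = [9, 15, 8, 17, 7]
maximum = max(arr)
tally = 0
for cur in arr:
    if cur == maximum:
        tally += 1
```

Count of max value 17 in [9, 15, 8, 17, 7]
`tally` takes the values: 0 → 1

Answer: 1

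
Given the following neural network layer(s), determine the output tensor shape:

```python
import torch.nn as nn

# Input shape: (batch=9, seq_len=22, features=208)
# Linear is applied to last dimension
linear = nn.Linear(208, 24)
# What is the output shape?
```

Input: (9, 22, 208) -> Output: (9, 22, 24)

Answer: (9, 22, 24)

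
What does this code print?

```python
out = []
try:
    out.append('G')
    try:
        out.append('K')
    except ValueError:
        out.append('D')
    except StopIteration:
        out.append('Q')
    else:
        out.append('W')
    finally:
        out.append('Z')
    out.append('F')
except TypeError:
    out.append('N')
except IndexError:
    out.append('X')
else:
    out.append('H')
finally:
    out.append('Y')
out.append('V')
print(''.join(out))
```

Execution trace: 'G' (try body) → 'K' (inner try body, no exception) → 'W' (inner else) → 'Z' (inner finally) → 'F' (try body, no exception) → 'H' (else) → 'Y' (finally) → 'V' (after the try/except). Output: GKWZFHYV

Answer: GKWZFHYV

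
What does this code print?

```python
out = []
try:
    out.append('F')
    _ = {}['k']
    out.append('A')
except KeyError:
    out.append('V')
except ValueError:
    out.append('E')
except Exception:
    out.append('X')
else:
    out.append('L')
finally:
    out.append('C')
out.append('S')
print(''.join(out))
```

Execution trace: 'F' (try body) → 'V' (except KeyError) → 'C' (finally) → 'S' (after the try/except). Output: FVCS

Answer: FVCS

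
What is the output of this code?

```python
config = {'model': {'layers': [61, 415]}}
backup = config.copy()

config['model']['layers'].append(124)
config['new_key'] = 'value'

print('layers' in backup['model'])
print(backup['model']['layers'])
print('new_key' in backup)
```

Key concept: shallow copy gotcha with nested dict.
Step by step:
`config = {'model': {'layers': [61, 415]}}` → config = {'model': {'layers': [61, 415]}}
`backup = config.copy()` → backup = {'model': {'layers': [61, 415]}}
`config['model']['layers'].append(124)` → config = {'model': {'layers': [61, 415, 124]}}; backup = {'model': {'layers': [61, 415, 124]}}
`config['new_key'] = 'value'` → config = {'model': {'layers': [61, 415, 124]}, 'new_key': 'value'}
`print('layers' in backup['model'])` → prints True
`print(backup['model']['layers'])` → prints [61, 415, 124]
`print('new_key' in backup)` → prints False

Answer:
True
[61, 415, 124]
False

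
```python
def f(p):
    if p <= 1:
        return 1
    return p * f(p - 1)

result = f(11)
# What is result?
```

f(11) = 11 * 10 * 9 * 8 * 7 * 6 * 5 * 4 * 3 * 2 * 1 = 39916800

Answer: 39916800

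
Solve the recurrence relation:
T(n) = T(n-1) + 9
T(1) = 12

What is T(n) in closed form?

Unrolling: T(n) = T(1) + 9·(n-1) = 12 + 9(n-1) = 9n + 3.

Answer: T(n) = 9n + 3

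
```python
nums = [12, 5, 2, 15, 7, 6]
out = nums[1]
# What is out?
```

Trace:
`nums = [12, 5, 2, 15, 7, 6]` → nums = [12, 5, 2, 15, 7, 6]
`out = nums[1]` → out = 5
So out = 5

Answer: 5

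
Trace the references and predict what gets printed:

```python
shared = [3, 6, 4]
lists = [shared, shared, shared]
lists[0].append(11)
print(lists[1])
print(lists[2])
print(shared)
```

Key concept: list of same reference.
Step by step:
`shared = [3, 6, 4]` → shared = [3, 6, 4]
`lists = [shared, shared, shared]` → lists = [[3, 6, 4], [3, 6, 4], [3, 6, 4]]
`lists[0].append(11)` → shared = [3, 6, 4, 11]; lists = [[3, 6, 4, 11], [3, 6, 4, 11], [3, 6, 4, 11]]
`print(lists[1])` → prints [3, 6, 4, 11]
`print(lists[2])` → prints [3, 6, 4, 11]
`print(shared)` → prints [3, 6, 4, 11]

Answer:
[3, 6, 4, 11]
[3, 6, 4, 11]
[3, 6, 4, 11]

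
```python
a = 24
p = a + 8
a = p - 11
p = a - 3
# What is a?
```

Trace:
`a = 24` → a = 24
`p = a + 8` → p = 32
`a = p - 11` → a = 21
`p = a - 3` → p = 18
So a = 21

Answer: 21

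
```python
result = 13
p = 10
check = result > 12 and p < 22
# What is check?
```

Trace:
`result = 13` → result = 13
`p = 10` → p = 10
`check = result > 12 and p < 22` → check = True
So check = True

Answer: True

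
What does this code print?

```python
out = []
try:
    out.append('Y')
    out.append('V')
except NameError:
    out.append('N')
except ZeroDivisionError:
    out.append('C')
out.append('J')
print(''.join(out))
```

Execution trace: 'Y' (try body) → 'V' (try body, no exception) → 'J' (after the try/except). Output: YVJ

Answer: YVJ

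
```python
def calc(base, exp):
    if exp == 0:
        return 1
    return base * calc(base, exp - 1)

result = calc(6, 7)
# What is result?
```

calc(6, 7) = 6 * 6 * 6 * 6 * 6 * 6 * 6 = 279936

Answer: 279936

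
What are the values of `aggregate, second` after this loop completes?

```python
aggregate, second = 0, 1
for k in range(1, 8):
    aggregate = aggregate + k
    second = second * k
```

Sum and factorial of 1 to 7
`aggregate, second` takes the values: (0, 1) → (1, 1) → (3, 1) → (3, 2) → (6, 2) → (6, 6) → (10, 6) → (10, 24) → (15, 24) → (15, 120) → (21, 120) → (21, 720) → (28, 720) → (28, 5040)

Answer: 28, 5040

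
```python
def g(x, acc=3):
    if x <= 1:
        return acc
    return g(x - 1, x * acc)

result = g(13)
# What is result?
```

Accumulator trace (n, acc): (13, 3) -> (12, 39) -> (11, 468) -> (10, 5148) -> (9, 51480) -> (8, 463320) -> (7, 3706560) -> (6, 25945920) -> (5, 155675520) -> (4, 778377600) -> (3, 3113510400) -> (2, 9340531200) -> (1, 18681062400) -> return 18681062400

Answer: 18681062400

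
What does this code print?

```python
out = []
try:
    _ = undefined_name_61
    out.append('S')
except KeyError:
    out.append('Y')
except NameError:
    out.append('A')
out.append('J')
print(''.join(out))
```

Execution trace: 'A' (except NameError) → 'J' (after the try/except). Output: AJ

Answer: AJ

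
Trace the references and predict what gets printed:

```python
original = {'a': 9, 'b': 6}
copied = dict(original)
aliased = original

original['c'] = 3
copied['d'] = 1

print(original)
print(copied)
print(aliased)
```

Key concept: dict() creates copy, assignment creates alias.
Step by step:
`original = {'a': 9, 'b': 6}` → original = {'a': 9, 'b': 6}
`copied = dict(original)` → copied = {'a': 9, 'b': 6}
`aliased = original` → aliased = {'a': 9, 'b': 6} (same object as original)
`original['c'] = 3` → original = {'a': 9, 'b': 6, 'c': 3} (same object as aliased); aliased = {'a': 9, 'b': 6, 'c': 3} (same object as original)
`copied['d'] = 1` → copied = {'a': 9, 'b': 6, 'd': 1}
`print(original)` → prints {'a': 9, 'b': 6, 'c': 3}
`print(copied)` → prints {'a': 9, 'b': 6, 'd': 1}
`print(aliased)` → prints {'a': 9, 'b': 6, 'c': 3}

Answer:
{'a': 9, 'b': 6, 'c': 3}
{'a': 9, 'b': 6, 'd': 1}
{'a': 9, 'b': 6, 'c': 3}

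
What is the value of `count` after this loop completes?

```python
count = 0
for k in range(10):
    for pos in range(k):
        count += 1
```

Triangle number: 0+1+2+...+9
`count` takes the values: 0 → 1 → 2 → 3 → 4 → 5 → 6 → 7 → 8 → 9 → 10 → 11 → 12 → 13 → 14 → 15 → 16 → 17 → 18 → 19 → 20 → 21 → 22 → 23 → 24 → 25 → 26 → 27 → 28 → 29 → … → 41 → 42 → 43 → 44 → 45

Answer: 45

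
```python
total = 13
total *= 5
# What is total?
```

Trace:
`total = 13` → total = 13
`total *= 5` → total = 65
So total = 65

Answer: 65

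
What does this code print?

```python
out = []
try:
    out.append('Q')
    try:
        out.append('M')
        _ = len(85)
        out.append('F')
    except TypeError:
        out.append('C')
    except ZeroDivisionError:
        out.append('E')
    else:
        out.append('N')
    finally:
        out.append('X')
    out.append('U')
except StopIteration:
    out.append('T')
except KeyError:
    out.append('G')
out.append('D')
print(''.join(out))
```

Execution trace: 'Q' (try body) → 'M' (inner try body) → 'C' (inner except TypeError) → 'X' (inner finally) → 'U' (try body, no exception) → 'D' (after the try/except). Output: QMCXUD

Answer: QMCXUD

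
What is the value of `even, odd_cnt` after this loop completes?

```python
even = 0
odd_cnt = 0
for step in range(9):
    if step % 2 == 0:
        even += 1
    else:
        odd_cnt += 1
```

Count evens and odds in range(9)
`even, odd_cnt` takes the values: (0, 0) → (1, 0) → (1, 1) → (2, 1) → (2, 2) → (3, 2) → (3, 3) → (4, 3) → (4, 4) → (5, 4)

Answer: 5, 4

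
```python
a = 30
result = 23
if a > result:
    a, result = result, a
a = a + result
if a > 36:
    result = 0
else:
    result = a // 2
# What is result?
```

Trace:
`a = 30` → a = 30
`result = 23` → result = 23
`if a > result: ...` → a > result is True → a = 23; result = 30
`a = a + result` → a = 53
`if a > 36: ...` → a > 36 is True → result = 0
So result = 0

Answer: 0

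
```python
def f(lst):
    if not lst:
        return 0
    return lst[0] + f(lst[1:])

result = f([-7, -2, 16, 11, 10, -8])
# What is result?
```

(-7) + (-2) + 16 + 11 + 10 + (-8) + 0 = 20

Answer: 20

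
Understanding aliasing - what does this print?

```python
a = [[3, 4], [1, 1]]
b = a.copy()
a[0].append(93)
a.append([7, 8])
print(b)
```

Key concept: shallow copy with nested lists.
Step by step:
`a = [[3, 4], [1, 1]]` → a = [[3, 4], [1, 1]]
`b = a.copy()` → b = [[3, 4], [1, 1]]
`a[0].append(93)` → a = [[3, 4, 93], [1, 1]]; b = [[3, 4, 93], [1, 1]]
`a.append([7, 8])` → a = [[3, 4, 93], [1, 1], [7, 8]]
`print(b)` → prints [[3, 4, 93], [1, 1]]

Answer: [[3, 4, 93], [1, 1]]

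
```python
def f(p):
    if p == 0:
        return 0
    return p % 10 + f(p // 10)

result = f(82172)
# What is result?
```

Sum of digits of 82172: 2 + 7 + 1 + 2 + 8 = 20

Answer: 20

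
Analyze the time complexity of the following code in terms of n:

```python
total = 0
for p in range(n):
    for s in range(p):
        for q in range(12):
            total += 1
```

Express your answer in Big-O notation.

Each loop level contributes: n × n × 1. Multiplying the contributions gives O(n^2).

Answer: O(n^2)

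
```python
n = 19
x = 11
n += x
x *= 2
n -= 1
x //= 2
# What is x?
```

Trace:
`n = 19` → n = 19
`x = 11` → x = 11
`n += x` → n = 30
`x *= 2` → x = 22
`n -= 1` → n = 29
`x //= 2` → x = 11
So x = 11

Answer: 11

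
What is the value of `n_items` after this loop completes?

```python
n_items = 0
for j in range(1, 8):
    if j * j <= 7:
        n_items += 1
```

Count numbers where j² ≤ 7
`n_items` takes the values: 0 → 1 → 2

Answer: 2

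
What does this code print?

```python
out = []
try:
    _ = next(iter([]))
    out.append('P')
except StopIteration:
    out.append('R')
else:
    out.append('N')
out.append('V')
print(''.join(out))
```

Execution trace: 'R' (except StopIteration) → 'V' (after the try/except). Output: RV

Answer: RV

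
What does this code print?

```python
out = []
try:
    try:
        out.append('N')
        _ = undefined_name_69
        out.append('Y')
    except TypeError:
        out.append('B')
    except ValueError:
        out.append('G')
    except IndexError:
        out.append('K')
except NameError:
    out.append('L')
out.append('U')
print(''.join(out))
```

Execution trace: 'N' (try body) → 'L' (outer except NameError) → 'U' (after the try/except). Output: NLU

Answer: NLU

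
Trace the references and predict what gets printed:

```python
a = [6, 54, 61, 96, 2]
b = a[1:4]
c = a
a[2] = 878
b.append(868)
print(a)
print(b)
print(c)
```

Key concept: slice vs alias.
Step by step:
`a = [6, 54, 61, 96, 2]` → a = [6, 54, 61, 96, 2]
`b = a[1:4]` → b = [54, 61, 96]
`c = a` → c = [6, 54, 61, 96, 2] (same object as a)
`a[2] = 878` → a = [6, 54, 878, 96, 2] (same object as c); c = [6, 54, 878, 96, 2] (same object as a)
`b.append(868)` → b = [54, 61, 96, 868]
`print(a)` → prints [6, 54, 878, 96, 2]
`print(b)` → prints [54, 61, 96, 868]
`print(c)` → prints [6, 54, 878, 96, 2]

Answer:
[6, 54, 878, 96, 2]
[54, 61, 96, 868]
[6, 54, 878, 96, 2]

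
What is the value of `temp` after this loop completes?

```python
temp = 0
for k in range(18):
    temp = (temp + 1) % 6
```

Increment mod 6, 18 times = 0
`temp` takes the values: 0 → 1 → 2 → 3 → 4 → 5 → 0 → 1 → 2 → 3 → 4 → 5 → 0 → 1 → 2 → 3 → 4 → 5 → 0

Answer: 0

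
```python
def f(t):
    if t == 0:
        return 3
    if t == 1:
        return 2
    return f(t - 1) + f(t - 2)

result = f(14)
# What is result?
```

Build up from base cases: f(0)=3, f(1)=2, f(2)=5, f(3)=7, f(4)=12, f(5)=19, f(6)=31, ..., f(14)=1453

Answer: 1453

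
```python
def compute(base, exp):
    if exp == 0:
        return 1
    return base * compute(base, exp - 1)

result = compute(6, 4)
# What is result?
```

compute(6, 4) = 6 * 6 * 6 * 6 = 1296

Answer: 1296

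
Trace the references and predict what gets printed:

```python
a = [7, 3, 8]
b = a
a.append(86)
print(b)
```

Key concept: basic list aliasing.
Step by step:
`a = [7, 3, 8]` → a = [7, 3, 8]
`b = a` → b = [7, 3, 8] (same object as a)
`a.append(86)` → a = [7, 3, 8, 86] (same object as b); b = [7, 3, 8, 86] (same object as a)
`print(b)` → prints [7, 3, 8, 86]

Answer: [7, 3, 8, 86]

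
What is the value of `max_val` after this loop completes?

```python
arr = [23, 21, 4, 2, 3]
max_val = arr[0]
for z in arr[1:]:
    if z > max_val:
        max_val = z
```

Maximum of [23, 21, 4, 2, 3]
`max_val` takes the values: 23

Answer: 23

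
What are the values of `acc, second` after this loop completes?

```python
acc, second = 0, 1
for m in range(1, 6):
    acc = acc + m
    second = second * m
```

Sum and factorial of 1 to 5
`acc, second` takes the values: (0, 1) → (1, 1) → (3, 1) → (3, 2) → (6, 2) → (6, 6) → (10, 6) → (10, 24) → (15, 24) → (15, 120)

Answer: 15, 120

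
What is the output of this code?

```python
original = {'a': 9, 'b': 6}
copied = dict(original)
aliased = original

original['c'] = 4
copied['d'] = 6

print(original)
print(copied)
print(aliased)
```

Key concept: dict() creates copy, assignment creates alias.
Step by step:
`original = {'a': 9, 'b': 6}` → original = {'a': 9, 'b': 6}
`copied = dict(original)` → copied = {'a': 9, 'b': 6}
`aliased = original` → aliased = {'a': 9, 'b': 6} (same object as original)
`original['c'] = 4` → original = {'a': 9, 'b': 6, 'c': 4} (same object as aliased); aliased = {'a': 9, 'b': 6, 'c': 4} (same object as original)
`copied['d'] = 6` → copied = {'a': 9, 'b': 6, 'd': 6}
`print(original)` → prints {'a': 9, 'b': 6, 'c': 4}
`print(copied)` → prints {'a': 9, 'b': 6, 'd': 6}
`print(aliased)` → prints {'a': 9, 'b': 6, 'c': 4}

Answer:
{'a': 9, 'b': 6, 'c': 4}
{'a': 9, 'b': 6, 'd': 6}
{'a': 9, 'b': 6, 'c': 4}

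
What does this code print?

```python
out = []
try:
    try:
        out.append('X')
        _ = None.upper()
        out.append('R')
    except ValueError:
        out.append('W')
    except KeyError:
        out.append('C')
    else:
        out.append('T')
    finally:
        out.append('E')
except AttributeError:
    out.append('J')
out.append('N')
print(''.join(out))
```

Execution trace: 'X' (try body) → 'E' (finally) → 'J' (outer except AttributeError) → 'N' (after the try/except). Output: XEJN

Answer: XEJN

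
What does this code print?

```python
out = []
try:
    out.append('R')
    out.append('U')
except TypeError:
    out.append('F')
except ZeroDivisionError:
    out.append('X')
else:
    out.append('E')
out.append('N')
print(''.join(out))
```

Execution trace: 'R' (try body) → 'U' (try body, no exception) → 'E' (else) → 'N' (after the try/except). Output: RUEN

Answer: RUEN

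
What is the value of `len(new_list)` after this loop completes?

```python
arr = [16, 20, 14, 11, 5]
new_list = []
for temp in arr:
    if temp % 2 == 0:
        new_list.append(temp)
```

Count even numbers in [16, 20, 14, 11, 5]
`new_list` takes the values: [] → [16] → [16, 20] → [16, 20, 14]
So `len(new_list)` = 3

Answer: 3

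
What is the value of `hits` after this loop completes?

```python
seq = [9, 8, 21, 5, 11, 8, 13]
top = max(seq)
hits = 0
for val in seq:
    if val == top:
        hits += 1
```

Count of max value 21 in [9, 8, 21, 5, 11, 8, 13]
`hits` takes the values: 0 → 1

Answer: 1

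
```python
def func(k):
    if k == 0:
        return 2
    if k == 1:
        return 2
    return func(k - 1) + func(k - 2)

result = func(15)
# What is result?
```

Build up from base cases: func(0)=2, func(1)=2, func(2)=4, func(3)=6, func(4)=10, func(5)=16, func(6)=26, ..., func(15)=1974

Answer: 1974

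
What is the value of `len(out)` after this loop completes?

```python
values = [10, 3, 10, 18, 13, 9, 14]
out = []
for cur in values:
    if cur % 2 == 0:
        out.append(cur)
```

Count even numbers in [10, 3, 10, 18, 13, 9, 14]
`out` takes the values: [] → [10] → [10, 10] → [10, 10, 18] → [10, 10, 18, 14]
So `len(out)` = 4

Answer: 4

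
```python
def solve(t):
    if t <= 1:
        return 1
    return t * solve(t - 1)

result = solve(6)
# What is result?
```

solve(6) = 6 * 5 * 4 * 3 * 2 * 1 = 720

Answer: 720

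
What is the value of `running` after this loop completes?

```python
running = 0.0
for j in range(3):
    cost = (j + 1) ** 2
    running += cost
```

Sum of squared losses 1² + 2² + ... + 3²
`running` takes the values: 0.0 → 1.0 → 5.0 → 14.0

Answer: 14.0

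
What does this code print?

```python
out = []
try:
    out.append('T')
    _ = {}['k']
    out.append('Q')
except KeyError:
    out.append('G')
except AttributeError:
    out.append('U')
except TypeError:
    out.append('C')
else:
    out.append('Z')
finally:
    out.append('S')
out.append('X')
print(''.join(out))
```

Execution trace: 'T' (try body) → 'G' (except KeyError) → 'S' (finally) → 'X' (after the try/except). Output: TGSX

Answer: TGSX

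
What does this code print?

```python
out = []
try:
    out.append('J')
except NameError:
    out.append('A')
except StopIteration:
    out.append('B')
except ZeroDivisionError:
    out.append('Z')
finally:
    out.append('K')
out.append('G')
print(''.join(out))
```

Execution trace: 'J' (try body, no exception) → 'K' (finally) → 'G' (after the try/except). Output: JKG

Answer: JKG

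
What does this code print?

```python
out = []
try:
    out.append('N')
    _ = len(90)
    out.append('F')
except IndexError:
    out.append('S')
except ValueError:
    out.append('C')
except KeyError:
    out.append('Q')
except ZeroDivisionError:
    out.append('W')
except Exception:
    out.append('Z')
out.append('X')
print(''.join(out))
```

Execution trace: 'N' (try body) → 'Z' (except Exception) → 'X' (after the try/except). Output: NZX

Answer: NZX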